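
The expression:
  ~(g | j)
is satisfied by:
  {g: False, j: False}


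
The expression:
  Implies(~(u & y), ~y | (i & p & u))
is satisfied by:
  {u: True, y: False}
  {y: False, u: False}
  {y: True, u: True}


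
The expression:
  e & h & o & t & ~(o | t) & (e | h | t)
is never true.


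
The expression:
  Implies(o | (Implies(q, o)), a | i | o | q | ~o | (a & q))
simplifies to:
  True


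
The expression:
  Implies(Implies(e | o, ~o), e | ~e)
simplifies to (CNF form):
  True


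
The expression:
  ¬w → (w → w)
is always true.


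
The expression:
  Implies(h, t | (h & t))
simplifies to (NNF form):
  t | ~h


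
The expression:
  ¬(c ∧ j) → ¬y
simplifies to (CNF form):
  (c ∨ ¬y) ∧ (j ∨ ¬y)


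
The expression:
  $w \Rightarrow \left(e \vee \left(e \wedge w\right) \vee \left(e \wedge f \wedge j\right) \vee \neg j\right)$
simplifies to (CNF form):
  $e \vee \neg j \vee \neg w$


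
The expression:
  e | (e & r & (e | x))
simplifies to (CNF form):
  e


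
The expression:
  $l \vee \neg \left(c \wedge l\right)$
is always true.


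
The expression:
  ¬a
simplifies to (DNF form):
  ¬a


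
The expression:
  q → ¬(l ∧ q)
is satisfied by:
  {l: False, q: False}
  {q: True, l: False}
  {l: True, q: False}


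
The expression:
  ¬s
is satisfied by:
  {s: False}


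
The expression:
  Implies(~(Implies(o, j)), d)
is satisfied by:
  {d: True, j: True, o: False}
  {d: True, j: False, o: False}
  {j: True, d: False, o: False}
  {d: False, j: False, o: False}
  {d: True, o: True, j: True}
  {d: True, o: True, j: False}
  {o: True, j: True, d: False}


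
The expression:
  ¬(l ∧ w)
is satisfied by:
  {l: False, w: False}
  {w: True, l: False}
  {l: True, w: False}


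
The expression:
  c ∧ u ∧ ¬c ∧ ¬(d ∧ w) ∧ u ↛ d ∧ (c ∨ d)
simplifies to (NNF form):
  False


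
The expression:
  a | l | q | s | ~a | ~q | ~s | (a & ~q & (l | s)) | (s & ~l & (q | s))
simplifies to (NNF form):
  True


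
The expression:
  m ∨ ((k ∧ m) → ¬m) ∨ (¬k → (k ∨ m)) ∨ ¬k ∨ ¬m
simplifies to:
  True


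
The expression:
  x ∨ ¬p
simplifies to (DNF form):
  x ∨ ¬p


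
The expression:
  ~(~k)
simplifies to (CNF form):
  k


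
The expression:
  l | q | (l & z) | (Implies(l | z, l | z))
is always true.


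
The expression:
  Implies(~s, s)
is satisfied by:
  {s: True}


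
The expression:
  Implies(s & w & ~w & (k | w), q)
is always true.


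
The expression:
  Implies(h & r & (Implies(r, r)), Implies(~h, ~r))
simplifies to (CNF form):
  True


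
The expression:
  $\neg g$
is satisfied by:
  {g: False}


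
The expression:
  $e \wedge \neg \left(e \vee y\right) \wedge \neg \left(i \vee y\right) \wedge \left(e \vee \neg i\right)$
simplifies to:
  $\text{False}$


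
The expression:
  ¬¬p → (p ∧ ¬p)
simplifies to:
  ¬p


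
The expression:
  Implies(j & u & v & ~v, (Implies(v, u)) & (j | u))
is always true.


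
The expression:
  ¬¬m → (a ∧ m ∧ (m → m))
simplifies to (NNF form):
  a ∨ ¬m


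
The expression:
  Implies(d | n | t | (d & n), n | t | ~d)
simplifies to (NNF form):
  n | t | ~d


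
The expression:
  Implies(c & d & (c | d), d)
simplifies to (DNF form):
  True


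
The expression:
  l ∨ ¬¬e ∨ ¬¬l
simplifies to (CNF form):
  e ∨ l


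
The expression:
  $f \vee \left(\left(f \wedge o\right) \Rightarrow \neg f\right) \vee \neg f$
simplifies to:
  $\text{True}$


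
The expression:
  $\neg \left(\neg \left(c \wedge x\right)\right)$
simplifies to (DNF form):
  $c \wedge x$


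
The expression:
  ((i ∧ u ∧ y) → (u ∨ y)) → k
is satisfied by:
  {k: True}


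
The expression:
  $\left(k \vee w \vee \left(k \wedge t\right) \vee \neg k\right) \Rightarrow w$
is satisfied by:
  {w: True}


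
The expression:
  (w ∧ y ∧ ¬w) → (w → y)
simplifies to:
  True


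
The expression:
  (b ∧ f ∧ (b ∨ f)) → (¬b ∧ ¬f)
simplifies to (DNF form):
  ¬b ∨ ¬f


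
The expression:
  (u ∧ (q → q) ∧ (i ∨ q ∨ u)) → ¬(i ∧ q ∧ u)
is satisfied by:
  {u: False, q: False, i: False}
  {i: True, u: False, q: False}
  {q: True, u: False, i: False}
  {i: True, q: True, u: False}
  {u: True, i: False, q: False}
  {i: True, u: True, q: False}
  {q: True, u: True, i: False}


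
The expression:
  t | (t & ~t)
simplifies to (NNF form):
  t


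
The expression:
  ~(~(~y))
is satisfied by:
  {y: False}


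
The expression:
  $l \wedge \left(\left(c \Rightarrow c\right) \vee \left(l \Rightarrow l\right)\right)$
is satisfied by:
  {l: True}


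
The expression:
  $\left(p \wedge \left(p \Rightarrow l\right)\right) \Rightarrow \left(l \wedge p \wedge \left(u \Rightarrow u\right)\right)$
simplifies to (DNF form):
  $\text{True}$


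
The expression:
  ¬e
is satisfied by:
  {e: False}


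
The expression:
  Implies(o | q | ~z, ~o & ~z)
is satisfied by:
  {o: False, q: False, z: False}
  {z: True, o: False, q: False}
  {q: True, o: False, z: False}


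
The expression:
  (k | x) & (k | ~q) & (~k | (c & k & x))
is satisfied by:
  {c: True, x: True, q: False, k: False}
  {x: True, c: False, q: False, k: False}
  {c: True, k: True, x: True, q: False}
  {c: True, k: True, x: True, q: True}


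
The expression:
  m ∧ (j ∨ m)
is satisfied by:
  {m: True}


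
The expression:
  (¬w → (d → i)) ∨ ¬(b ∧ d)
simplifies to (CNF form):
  i ∨ w ∨ ¬b ∨ ¬d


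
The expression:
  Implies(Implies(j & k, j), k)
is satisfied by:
  {k: True}


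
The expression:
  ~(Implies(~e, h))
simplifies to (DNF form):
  ~e & ~h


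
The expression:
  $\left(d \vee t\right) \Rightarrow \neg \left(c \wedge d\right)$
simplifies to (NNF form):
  $\neg c \vee \neg d$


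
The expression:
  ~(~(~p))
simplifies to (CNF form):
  ~p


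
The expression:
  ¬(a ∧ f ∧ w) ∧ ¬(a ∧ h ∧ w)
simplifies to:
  (¬f ∧ ¬h) ∨ ¬a ∨ ¬w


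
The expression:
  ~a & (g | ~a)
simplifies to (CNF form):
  ~a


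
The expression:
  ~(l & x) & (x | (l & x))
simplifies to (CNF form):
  x & ~l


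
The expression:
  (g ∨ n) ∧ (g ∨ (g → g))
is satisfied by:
  {n: True, g: True}
  {n: True, g: False}
  {g: True, n: False}


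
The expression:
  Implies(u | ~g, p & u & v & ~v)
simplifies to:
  g & ~u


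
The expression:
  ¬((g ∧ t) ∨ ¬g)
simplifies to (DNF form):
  g ∧ ¬t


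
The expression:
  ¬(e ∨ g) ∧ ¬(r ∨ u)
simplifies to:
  ¬e ∧ ¬g ∧ ¬r ∧ ¬u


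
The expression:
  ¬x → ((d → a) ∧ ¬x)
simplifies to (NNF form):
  a ∨ x ∨ ¬d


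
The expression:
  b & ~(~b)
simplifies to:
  b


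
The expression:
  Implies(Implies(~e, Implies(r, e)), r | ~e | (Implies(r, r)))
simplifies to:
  True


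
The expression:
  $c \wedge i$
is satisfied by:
  {c: True, i: True}


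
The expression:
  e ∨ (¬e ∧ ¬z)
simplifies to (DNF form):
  e ∨ ¬z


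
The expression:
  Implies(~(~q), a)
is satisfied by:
  {a: True, q: False}
  {q: False, a: False}
  {q: True, a: True}


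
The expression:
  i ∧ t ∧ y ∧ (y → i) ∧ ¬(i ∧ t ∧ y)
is never true.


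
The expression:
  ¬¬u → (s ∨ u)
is always true.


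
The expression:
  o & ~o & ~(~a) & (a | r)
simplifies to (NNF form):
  False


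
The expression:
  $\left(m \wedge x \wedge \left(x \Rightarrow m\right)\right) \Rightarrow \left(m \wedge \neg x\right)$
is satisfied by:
  {m: False, x: False}
  {x: True, m: False}
  {m: True, x: False}


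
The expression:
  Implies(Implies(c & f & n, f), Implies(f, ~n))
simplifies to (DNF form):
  ~f | ~n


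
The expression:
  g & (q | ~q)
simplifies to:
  g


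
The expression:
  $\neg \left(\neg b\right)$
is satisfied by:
  {b: True}


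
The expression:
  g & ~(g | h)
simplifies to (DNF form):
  False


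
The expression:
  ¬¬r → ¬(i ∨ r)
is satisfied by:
  {r: False}


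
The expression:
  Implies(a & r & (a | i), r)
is always true.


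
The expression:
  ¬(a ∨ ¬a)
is never true.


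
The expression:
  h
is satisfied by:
  {h: True}


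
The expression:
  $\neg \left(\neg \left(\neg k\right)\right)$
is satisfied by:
  {k: False}


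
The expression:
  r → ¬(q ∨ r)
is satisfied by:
  {r: False}


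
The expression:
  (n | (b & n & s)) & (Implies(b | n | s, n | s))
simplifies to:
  n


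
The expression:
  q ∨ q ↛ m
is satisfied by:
  {q: True}


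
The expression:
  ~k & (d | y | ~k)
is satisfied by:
  {k: False}


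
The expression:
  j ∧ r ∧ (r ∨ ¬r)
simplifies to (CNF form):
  j ∧ r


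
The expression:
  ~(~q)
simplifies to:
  q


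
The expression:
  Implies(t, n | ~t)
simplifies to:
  n | ~t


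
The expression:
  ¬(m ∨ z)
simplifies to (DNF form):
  ¬m ∧ ¬z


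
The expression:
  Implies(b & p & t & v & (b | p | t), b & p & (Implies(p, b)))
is always true.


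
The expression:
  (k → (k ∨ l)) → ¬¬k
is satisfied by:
  {k: True}


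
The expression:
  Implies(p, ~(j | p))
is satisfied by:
  {p: False}


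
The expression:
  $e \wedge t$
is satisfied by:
  {t: True, e: True}


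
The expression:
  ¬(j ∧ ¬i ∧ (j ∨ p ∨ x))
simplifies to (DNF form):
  i ∨ ¬j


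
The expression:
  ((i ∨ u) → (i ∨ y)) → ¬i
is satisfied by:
  {i: False}


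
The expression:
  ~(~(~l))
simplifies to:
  ~l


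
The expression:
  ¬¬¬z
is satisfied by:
  {z: False}


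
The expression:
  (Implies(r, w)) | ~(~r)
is always true.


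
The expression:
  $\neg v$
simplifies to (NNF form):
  $\neg v$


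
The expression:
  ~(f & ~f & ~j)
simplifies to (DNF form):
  True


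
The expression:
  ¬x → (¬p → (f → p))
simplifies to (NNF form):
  p ∨ x ∨ ¬f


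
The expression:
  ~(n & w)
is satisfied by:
  {w: False, n: False}
  {n: True, w: False}
  {w: True, n: False}


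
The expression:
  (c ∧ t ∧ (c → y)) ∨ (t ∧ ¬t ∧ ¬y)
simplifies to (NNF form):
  c ∧ t ∧ y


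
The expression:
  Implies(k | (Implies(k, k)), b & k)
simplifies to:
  b & k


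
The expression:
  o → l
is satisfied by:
  {l: True, o: False}
  {o: False, l: False}
  {o: True, l: True}


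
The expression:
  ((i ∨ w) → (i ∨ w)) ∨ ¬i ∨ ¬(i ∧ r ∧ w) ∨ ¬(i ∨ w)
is always true.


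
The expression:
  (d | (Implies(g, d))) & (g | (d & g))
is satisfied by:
  {d: True, g: True}


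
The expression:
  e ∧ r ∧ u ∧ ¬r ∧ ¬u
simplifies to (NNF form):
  False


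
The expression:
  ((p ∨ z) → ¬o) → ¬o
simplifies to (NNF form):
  p ∨ z ∨ ¬o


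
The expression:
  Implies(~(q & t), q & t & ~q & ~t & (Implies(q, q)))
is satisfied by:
  {t: True, q: True}


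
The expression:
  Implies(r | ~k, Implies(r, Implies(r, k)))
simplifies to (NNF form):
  k | ~r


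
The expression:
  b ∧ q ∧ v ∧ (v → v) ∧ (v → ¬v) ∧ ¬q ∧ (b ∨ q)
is never true.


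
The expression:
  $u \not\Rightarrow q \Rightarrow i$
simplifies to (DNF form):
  $i \vee q \vee \neg u$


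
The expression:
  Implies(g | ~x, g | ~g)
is always true.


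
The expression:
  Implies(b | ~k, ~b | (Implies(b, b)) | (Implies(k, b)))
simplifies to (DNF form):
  True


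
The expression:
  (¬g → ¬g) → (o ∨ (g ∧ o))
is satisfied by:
  {o: True}


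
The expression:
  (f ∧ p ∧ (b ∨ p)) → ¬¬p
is always true.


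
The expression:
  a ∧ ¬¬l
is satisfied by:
  {a: True, l: True}


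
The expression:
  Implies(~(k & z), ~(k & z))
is always true.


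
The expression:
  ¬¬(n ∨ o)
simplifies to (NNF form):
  n ∨ o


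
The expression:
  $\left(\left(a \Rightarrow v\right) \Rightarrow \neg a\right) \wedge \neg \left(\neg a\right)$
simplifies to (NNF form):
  $a \wedge \neg v$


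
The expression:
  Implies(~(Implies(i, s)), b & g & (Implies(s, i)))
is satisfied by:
  {g: True, s: True, b: True, i: False}
  {g: True, s: True, b: False, i: False}
  {s: True, b: True, g: False, i: False}
  {s: True, g: False, b: False, i: False}
  {g: True, b: True, s: False, i: False}
  {g: True, b: False, s: False, i: False}
  {b: True, g: False, s: False, i: False}
  {b: False, g: False, s: False, i: False}
  {i: True, g: True, s: True, b: True}
  {i: True, g: True, s: True, b: False}
  {i: True, s: True, b: True, g: False}
  {i: True, s: True, b: False, g: False}
  {i: True, g: True, b: True, s: False}


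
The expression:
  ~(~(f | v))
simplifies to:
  f | v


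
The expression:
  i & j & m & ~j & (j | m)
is never true.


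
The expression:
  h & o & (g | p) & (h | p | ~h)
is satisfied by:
  {h: True, g: True, p: True, o: True}
  {h: True, g: True, o: True, p: False}
  {h: True, p: True, o: True, g: False}


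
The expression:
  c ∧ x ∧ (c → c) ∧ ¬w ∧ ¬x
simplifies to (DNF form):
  False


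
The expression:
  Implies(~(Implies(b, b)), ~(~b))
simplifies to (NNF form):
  True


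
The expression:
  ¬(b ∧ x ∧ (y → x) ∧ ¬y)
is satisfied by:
  {y: True, x: False, b: False}
  {x: False, b: False, y: False}
  {b: True, y: True, x: False}
  {b: True, x: False, y: False}
  {y: True, x: True, b: False}
  {x: True, y: False, b: False}
  {b: True, x: True, y: True}


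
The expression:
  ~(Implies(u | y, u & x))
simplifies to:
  (u & ~x) | (y & ~u)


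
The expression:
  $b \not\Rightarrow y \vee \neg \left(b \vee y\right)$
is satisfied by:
  {y: False}


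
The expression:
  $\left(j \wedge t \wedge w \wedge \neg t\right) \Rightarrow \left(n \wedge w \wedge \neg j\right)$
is always true.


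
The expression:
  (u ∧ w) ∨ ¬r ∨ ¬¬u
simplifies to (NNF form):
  u ∨ ¬r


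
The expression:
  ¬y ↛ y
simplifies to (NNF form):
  True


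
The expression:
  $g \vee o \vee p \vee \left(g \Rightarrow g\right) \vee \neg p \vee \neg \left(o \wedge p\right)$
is always true.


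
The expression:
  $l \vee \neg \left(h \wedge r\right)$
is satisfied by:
  {l: True, h: False, r: False}
  {h: False, r: False, l: False}
  {r: True, l: True, h: False}
  {r: True, h: False, l: False}
  {l: True, h: True, r: False}
  {h: True, l: False, r: False}
  {r: True, h: True, l: True}


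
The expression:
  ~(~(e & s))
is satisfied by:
  {e: True, s: True}


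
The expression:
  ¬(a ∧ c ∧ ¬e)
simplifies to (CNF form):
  e ∨ ¬a ∨ ¬c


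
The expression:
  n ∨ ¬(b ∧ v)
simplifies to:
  n ∨ ¬b ∨ ¬v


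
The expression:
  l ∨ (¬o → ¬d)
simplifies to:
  l ∨ o ∨ ¬d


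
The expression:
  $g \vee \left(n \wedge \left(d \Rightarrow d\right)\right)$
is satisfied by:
  {n: True, g: True}
  {n: True, g: False}
  {g: True, n: False}


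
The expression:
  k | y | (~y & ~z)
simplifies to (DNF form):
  k | y | ~z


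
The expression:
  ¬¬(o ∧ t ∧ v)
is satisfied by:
  {t: True, o: True, v: True}


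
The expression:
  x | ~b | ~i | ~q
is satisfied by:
  {x: True, i: False, q: False, b: False}
  {x: False, i: False, q: False, b: False}
  {x: True, b: True, i: False, q: False}
  {b: True, x: False, i: False, q: False}
  {x: True, q: True, b: False, i: False}
  {q: True, b: False, i: False, x: False}
  {x: True, b: True, q: True, i: False}
  {b: True, q: True, x: False, i: False}
  {x: True, i: True, b: False, q: False}
  {i: True, b: False, q: False, x: False}
  {x: True, b: True, i: True, q: False}
  {b: True, i: True, x: False, q: False}
  {x: True, q: True, i: True, b: False}
  {q: True, i: True, b: False, x: False}
  {x: True, b: True, q: True, i: True}


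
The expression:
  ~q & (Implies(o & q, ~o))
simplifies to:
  ~q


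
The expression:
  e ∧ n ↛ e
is never true.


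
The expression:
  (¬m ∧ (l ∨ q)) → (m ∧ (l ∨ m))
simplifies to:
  m ∨ (¬l ∧ ¬q)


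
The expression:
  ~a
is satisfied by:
  {a: False}


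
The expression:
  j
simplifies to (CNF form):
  j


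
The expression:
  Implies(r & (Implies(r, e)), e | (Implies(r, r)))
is always true.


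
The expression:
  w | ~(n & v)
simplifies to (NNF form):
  w | ~n | ~v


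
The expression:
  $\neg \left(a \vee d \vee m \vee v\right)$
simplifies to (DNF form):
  $\neg a \wedge \neg d \wedge \neg m \wedge \neg v$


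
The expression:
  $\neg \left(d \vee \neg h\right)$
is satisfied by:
  {h: True, d: False}


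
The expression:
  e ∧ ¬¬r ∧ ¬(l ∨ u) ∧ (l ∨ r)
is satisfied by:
  {r: True, e: True, u: False, l: False}


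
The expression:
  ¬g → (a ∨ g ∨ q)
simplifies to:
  a ∨ g ∨ q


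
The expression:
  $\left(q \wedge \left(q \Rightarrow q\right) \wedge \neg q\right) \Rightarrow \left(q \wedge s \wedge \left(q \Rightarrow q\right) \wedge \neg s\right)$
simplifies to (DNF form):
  $\text{True}$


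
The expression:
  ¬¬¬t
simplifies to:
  ¬t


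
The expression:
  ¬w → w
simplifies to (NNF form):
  w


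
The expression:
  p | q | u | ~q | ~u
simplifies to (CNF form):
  True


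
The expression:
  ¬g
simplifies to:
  ¬g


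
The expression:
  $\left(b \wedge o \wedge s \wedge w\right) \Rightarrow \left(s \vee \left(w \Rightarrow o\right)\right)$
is always true.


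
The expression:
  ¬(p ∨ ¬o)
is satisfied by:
  {o: True, p: False}


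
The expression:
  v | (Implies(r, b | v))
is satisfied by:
  {b: True, v: True, r: False}
  {b: True, v: False, r: False}
  {v: True, b: False, r: False}
  {b: False, v: False, r: False}
  {r: True, b: True, v: True}
  {r: True, b: True, v: False}
  {r: True, v: True, b: False}


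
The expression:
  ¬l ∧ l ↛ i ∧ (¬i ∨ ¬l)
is never true.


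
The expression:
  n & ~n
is never true.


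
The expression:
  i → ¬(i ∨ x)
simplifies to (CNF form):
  ¬i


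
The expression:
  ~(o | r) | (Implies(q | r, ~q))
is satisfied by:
  {o: False, q: False, r: False}
  {r: True, o: False, q: False}
  {o: True, r: False, q: False}
  {r: True, o: True, q: False}
  {q: True, r: False, o: False}


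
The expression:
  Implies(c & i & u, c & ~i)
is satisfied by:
  {u: False, c: False, i: False}
  {i: True, u: False, c: False}
  {c: True, u: False, i: False}
  {i: True, c: True, u: False}
  {u: True, i: False, c: False}
  {i: True, u: True, c: False}
  {c: True, u: True, i: False}


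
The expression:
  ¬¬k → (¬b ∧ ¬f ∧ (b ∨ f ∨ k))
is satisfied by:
  {f: False, k: False, b: False}
  {b: True, f: False, k: False}
  {f: True, b: False, k: False}
  {b: True, f: True, k: False}
  {k: True, b: False, f: False}


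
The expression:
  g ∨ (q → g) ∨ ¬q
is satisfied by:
  {g: True, q: False}
  {q: False, g: False}
  {q: True, g: True}


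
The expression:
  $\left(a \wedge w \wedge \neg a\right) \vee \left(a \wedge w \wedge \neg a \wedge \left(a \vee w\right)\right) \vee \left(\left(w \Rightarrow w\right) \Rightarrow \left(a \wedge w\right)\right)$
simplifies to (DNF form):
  $a \wedge w$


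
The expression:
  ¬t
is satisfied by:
  {t: False}


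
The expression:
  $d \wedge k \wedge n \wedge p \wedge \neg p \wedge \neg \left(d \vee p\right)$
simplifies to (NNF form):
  $\text{False}$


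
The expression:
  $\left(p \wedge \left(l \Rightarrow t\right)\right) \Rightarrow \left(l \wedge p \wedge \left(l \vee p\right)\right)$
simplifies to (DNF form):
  $l \vee \neg p$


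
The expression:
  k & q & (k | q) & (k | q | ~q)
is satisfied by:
  {q: True, k: True}


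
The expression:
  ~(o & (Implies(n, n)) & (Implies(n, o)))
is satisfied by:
  {o: False}


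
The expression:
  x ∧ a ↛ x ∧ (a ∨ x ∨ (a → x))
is never true.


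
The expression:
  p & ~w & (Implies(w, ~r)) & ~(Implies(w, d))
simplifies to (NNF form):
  False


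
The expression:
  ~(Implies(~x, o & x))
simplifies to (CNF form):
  ~x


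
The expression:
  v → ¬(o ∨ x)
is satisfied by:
  {x: False, v: False, o: False}
  {o: True, x: False, v: False}
  {x: True, o: False, v: False}
  {o: True, x: True, v: False}
  {v: True, o: False, x: False}


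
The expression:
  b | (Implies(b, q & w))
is always true.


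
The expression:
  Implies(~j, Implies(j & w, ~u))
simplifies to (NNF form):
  True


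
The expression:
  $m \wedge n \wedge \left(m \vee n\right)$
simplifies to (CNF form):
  $m \wedge n$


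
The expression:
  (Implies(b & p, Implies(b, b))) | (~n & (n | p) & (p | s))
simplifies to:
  True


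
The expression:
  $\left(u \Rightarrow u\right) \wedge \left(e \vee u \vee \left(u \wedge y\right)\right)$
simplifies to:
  $e \vee u$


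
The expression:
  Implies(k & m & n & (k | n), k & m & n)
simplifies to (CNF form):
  True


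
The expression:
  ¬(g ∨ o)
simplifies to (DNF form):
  ¬g ∧ ¬o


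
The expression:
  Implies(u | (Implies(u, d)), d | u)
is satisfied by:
  {d: True, u: True}
  {d: True, u: False}
  {u: True, d: False}


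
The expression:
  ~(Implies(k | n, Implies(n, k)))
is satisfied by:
  {n: True, k: False}


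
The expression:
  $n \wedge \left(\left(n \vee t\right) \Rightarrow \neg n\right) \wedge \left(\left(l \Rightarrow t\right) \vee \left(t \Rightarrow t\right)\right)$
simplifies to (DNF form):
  $\text{False}$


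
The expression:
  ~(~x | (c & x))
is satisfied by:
  {x: True, c: False}


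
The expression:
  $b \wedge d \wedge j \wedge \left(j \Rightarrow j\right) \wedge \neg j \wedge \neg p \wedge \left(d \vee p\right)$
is never true.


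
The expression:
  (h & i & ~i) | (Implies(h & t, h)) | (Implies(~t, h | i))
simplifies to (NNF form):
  True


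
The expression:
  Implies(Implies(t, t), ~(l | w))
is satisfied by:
  {w: False, l: False}


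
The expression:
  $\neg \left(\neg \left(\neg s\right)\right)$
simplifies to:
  $\neg s$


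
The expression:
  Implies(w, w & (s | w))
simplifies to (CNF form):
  True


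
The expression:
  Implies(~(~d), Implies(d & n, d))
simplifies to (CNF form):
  True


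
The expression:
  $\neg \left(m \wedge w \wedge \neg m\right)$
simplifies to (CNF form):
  $\text{True}$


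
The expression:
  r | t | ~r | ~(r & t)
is always true.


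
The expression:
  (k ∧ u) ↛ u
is never true.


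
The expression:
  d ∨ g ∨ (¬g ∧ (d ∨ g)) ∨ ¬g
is always true.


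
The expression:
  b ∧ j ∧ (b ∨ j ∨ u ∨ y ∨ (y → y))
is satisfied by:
  {j: True, b: True}


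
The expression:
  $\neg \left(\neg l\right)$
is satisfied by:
  {l: True}


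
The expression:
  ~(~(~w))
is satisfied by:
  {w: False}


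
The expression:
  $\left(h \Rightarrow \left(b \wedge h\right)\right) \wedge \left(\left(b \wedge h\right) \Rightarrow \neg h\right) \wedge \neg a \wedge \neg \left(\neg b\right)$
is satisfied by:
  {b: True, h: False, a: False}


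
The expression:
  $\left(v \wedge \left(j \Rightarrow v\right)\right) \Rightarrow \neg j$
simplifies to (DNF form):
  $\neg j \vee \neg v$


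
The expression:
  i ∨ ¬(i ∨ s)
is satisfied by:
  {i: True, s: False}
  {s: False, i: False}
  {s: True, i: True}


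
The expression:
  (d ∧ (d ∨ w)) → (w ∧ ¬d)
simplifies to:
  ¬d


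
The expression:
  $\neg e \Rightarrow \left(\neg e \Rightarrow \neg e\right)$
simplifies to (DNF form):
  $\text{True}$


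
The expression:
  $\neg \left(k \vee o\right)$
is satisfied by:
  {o: False, k: False}


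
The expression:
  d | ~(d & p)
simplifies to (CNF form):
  True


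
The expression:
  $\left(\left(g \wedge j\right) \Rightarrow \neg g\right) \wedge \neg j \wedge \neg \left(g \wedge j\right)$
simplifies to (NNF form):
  $\neg j$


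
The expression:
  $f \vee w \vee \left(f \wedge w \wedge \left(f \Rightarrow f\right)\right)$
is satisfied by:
  {w: True, f: True}
  {w: True, f: False}
  {f: True, w: False}


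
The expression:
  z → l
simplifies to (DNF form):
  l ∨ ¬z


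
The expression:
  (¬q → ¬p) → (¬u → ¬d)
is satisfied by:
  {u: True, p: True, d: False, q: False}
  {u: True, p: False, d: False, q: False}
  {q: True, u: True, p: True, d: False}
  {q: True, u: True, p: False, d: False}
  {p: True, q: False, u: False, d: False}
  {p: False, q: False, u: False, d: False}
  {q: True, p: True, u: False, d: False}
  {q: True, p: False, u: False, d: False}
  {d: True, u: True, p: True, q: False}
  {d: True, u: True, p: False, q: False}
  {d: True, q: True, u: True, p: True}
  {d: True, q: True, u: True, p: False}
  {d: True, p: True, u: False, q: False}


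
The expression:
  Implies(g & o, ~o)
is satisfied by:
  {g: False, o: False}
  {o: True, g: False}
  {g: True, o: False}


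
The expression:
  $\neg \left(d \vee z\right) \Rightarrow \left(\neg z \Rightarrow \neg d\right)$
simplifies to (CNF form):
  $\text{True}$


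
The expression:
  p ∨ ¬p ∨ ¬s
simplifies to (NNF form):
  True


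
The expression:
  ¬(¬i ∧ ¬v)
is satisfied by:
  {i: True, v: True}
  {i: True, v: False}
  {v: True, i: False}


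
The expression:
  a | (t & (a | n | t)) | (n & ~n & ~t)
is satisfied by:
  {a: True, t: True}
  {a: True, t: False}
  {t: True, a: False}


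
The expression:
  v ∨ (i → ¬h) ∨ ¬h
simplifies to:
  v ∨ ¬h ∨ ¬i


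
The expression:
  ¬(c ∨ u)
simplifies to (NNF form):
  ¬c ∧ ¬u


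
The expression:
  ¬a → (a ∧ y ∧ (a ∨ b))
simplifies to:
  a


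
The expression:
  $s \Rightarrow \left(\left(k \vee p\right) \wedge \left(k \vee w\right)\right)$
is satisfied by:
  {k: True, p: True, w: True, s: False}
  {k: True, p: True, w: False, s: False}
  {k: True, w: True, s: False, p: False}
  {k: True, w: False, s: False, p: False}
  {p: True, w: True, s: False, k: False}
  {p: True, w: False, s: False, k: False}
  {w: True, p: False, s: False, k: False}
  {w: False, p: False, s: False, k: False}
  {k: True, p: True, s: True, w: True}
  {k: True, p: True, s: True, w: False}
  {k: True, s: True, w: True, p: False}
  {k: True, s: True, w: False, p: False}
  {p: True, s: True, w: True, k: False}


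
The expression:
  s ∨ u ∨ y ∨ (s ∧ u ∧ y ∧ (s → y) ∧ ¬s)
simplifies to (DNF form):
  s ∨ u ∨ y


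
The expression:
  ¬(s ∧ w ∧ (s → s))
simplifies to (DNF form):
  ¬s ∨ ¬w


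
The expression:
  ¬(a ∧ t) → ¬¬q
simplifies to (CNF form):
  (a ∨ q) ∧ (q ∨ t)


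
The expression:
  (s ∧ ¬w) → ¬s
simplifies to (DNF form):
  w ∨ ¬s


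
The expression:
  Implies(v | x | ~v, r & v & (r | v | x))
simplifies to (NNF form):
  r & v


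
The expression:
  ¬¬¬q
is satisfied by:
  {q: False}


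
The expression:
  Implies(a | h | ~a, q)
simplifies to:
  q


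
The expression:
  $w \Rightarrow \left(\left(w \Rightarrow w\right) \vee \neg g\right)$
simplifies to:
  $\text{True}$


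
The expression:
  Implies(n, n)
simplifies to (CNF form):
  True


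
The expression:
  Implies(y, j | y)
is always true.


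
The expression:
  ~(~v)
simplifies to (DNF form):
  v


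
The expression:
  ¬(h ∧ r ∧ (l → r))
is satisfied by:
  {h: False, r: False}
  {r: True, h: False}
  {h: True, r: False}


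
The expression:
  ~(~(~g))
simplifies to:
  ~g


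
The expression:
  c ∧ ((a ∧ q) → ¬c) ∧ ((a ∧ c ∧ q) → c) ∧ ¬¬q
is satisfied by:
  {c: True, q: True, a: False}


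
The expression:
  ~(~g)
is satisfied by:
  {g: True}


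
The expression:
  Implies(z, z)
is always true.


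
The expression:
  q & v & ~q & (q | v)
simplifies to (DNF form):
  False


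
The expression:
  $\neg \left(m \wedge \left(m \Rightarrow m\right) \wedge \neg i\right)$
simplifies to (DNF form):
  $i \vee \neg m$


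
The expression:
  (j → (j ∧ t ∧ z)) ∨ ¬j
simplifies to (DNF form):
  (t ∧ z) ∨ ¬j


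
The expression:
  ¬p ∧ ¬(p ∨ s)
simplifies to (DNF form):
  ¬p ∧ ¬s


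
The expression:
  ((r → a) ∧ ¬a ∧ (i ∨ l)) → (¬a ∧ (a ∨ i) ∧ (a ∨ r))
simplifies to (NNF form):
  a ∨ r ∨ (¬i ∧ ¬l)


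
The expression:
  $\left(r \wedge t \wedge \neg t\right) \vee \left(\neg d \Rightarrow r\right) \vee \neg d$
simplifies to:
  $\text{True}$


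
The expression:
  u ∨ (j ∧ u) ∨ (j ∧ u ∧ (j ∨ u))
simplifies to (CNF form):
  u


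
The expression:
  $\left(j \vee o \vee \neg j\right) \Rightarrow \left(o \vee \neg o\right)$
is always true.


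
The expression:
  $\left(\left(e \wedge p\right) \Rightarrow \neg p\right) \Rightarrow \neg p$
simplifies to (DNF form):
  $e \vee \neg p$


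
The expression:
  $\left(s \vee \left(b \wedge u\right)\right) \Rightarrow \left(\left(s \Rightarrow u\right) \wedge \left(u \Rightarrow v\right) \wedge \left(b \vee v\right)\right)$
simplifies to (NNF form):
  $\left(u \wedge v\right) \vee \left(\neg b \wedge \neg s\right) \vee \left(\neg s \wedge \neg u\right)$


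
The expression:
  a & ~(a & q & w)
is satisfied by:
  {a: True, w: False, q: False}
  {a: True, q: True, w: False}
  {a: True, w: True, q: False}


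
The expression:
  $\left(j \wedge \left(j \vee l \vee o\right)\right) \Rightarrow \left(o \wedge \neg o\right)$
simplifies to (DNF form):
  $\neg j$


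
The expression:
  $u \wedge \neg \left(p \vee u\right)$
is never true.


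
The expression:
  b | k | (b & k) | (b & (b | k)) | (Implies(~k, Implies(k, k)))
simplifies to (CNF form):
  True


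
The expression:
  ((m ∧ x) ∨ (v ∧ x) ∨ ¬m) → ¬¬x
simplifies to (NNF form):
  m ∨ x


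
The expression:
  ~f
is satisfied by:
  {f: False}


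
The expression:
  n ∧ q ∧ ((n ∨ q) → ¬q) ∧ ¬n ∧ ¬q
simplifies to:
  False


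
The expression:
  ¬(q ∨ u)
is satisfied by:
  {q: False, u: False}


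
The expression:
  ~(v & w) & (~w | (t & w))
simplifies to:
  ~w | (t & ~v)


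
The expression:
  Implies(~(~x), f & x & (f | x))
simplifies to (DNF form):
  f | ~x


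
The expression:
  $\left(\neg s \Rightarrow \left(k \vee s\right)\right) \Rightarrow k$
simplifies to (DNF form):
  $k \vee \neg s$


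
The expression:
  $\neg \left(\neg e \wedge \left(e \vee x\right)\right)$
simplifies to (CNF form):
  $e \vee \neg x$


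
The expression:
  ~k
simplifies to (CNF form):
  ~k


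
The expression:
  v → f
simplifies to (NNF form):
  f ∨ ¬v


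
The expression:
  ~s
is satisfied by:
  {s: False}


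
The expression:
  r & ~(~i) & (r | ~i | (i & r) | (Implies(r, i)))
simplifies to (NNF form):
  i & r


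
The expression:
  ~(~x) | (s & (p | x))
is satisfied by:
  {x: True, p: True, s: True}
  {x: True, p: True, s: False}
  {x: True, s: True, p: False}
  {x: True, s: False, p: False}
  {p: True, s: True, x: False}


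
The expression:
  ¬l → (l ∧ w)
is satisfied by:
  {l: True}


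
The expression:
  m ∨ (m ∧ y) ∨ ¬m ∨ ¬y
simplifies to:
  True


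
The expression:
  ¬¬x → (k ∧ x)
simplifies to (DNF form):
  k ∨ ¬x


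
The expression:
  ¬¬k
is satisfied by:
  {k: True}


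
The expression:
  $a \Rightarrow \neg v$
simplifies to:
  $\neg a \vee \neg v$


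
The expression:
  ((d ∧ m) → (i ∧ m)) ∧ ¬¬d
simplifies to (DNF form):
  (d ∧ i) ∨ (d ∧ ¬m)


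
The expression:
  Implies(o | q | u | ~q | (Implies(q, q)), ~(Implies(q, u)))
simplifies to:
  q & ~u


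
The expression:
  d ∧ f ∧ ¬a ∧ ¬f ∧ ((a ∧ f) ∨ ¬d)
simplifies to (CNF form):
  False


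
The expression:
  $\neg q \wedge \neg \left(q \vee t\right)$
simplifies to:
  $\neg q \wedge \neg t$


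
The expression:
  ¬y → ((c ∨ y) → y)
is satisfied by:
  {y: True, c: False}
  {c: False, y: False}
  {c: True, y: True}


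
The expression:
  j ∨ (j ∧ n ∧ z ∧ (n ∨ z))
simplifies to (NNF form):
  j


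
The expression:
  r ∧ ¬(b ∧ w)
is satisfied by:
  {r: True, w: False, b: False}
  {r: True, b: True, w: False}
  {r: True, w: True, b: False}


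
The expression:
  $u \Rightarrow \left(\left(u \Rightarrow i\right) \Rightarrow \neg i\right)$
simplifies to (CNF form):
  $\neg i \vee \neg u$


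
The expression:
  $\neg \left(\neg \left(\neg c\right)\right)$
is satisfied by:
  {c: False}


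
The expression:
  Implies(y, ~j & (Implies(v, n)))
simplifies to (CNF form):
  (~j | ~y) & (n | ~j | ~y) & (n | ~v | ~y) & (~j | ~v | ~y)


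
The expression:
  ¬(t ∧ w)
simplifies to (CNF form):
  ¬t ∨ ¬w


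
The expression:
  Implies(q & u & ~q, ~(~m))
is always true.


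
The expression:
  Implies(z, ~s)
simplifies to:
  ~s | ~z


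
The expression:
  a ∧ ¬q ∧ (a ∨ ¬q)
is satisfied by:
  {a: True, q: False}


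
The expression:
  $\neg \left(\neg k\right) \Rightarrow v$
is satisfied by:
  {v: True, k: False}
  {k: False, v: False}
  {k: True, v: True}


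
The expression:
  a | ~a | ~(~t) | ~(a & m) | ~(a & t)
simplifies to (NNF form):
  True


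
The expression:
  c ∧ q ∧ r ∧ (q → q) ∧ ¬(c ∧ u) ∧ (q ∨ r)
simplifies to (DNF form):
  c ∧ q ∧ r ∧ ¬u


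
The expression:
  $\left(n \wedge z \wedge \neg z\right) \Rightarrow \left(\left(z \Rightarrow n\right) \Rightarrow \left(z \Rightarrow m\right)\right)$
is always true.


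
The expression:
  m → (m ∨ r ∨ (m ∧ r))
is always true.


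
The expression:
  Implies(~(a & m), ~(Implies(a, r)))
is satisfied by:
  {m: True, a: True, r: False}
  {a: True, r: False, m: False}
  {r: True, m: True, a: True}


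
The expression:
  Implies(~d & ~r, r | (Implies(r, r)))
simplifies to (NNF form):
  True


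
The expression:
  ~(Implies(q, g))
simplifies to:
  q & ~g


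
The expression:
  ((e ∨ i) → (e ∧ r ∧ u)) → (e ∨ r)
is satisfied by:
  {i: True, r: True, e: True}
  {i: True, r: True, e: False}
  {i: True, e: True, r: False}
  {i: True, e: False, r: False}
  {r: True, e: True, i: False}
  {r: True, e: False, i: False}
  {e: True, r: False, i: False}


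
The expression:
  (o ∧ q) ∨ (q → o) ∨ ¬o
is always true.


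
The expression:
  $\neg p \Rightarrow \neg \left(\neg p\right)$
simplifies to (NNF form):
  $p$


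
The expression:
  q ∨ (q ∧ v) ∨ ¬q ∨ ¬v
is always true.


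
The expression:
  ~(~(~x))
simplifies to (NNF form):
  ~x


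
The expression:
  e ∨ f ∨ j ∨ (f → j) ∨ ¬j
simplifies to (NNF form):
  True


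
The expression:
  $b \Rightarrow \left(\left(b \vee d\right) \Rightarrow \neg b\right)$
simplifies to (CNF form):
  $\neg b$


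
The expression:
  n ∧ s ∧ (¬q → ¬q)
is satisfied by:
  {s: True, n: True}


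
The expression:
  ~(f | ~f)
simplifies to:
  False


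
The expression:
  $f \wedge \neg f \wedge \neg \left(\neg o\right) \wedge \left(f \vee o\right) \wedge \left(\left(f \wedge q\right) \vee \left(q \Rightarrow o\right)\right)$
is never true.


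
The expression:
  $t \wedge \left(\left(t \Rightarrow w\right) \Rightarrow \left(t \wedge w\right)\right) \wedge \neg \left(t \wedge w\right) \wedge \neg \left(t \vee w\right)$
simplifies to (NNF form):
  $\text{False}$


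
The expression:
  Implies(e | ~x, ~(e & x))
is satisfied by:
  {e: False, x: False}
  {x: True, e: False}
  {e: True, x: False}


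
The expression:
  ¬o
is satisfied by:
  {o: False}


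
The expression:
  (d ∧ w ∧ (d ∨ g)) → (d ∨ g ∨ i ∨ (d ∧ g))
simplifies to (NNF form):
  True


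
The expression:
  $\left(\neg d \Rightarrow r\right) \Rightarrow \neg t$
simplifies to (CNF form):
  $\left(\neg d \vee \neg t\right) \wedge \left(\neg r \vee \neg t\right)$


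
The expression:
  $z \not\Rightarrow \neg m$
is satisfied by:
  {z: True, m: True}


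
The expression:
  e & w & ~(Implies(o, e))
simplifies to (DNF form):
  False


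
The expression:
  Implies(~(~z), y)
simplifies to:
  y | ~z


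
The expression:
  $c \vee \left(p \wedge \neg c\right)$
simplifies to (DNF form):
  $c \vee p$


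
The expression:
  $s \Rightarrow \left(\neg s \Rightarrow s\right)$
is always true.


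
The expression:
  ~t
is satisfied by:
  {t: False}


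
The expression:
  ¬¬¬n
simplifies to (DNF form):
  ¬n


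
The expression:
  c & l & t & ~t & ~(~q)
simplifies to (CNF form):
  False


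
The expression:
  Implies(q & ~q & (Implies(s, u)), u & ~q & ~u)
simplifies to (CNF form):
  True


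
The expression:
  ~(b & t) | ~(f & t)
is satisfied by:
  {t: False, b: False, f: False}
  {f: True, t: False, b: False}
  {b: True, t: False, f: False}
  {f: True, b: True, t: False}
  {t: True, f: False, b: False}
  {f: True, t: True, b: False}
  {b: True, t: True, f: False}


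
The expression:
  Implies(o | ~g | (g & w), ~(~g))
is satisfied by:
  {g: True}


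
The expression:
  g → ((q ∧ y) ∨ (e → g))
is always true.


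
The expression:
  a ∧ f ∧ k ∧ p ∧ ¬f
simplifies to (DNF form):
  False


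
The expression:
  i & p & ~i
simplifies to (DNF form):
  False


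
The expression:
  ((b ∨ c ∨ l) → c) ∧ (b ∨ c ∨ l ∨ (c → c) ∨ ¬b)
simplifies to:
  c ∨ (¬b ∧ ¬l)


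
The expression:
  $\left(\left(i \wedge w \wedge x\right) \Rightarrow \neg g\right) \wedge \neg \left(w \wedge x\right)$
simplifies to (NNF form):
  $\neg w \vee \neg x$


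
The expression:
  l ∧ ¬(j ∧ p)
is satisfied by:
  {l: True, p: False, j: False}
  {j: True, l: True, p: False}
  {p: True, l: True, j: False}


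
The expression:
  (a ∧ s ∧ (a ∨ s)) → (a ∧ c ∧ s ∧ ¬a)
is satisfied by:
  {s: False, a: False}
  {a: True, s: False}
  {s: True, a: False}


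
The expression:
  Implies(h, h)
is always true.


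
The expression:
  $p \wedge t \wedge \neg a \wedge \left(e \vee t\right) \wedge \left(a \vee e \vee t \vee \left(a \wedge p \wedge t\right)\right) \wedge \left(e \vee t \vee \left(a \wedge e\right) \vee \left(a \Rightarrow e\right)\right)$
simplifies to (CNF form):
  $p \wedge t \wedge \neg a$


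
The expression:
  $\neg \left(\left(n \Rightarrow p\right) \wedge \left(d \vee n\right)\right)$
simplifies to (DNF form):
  $\left(n \wedge \neg p\right) \vee \left(\neg d \wedge \neg n\right)$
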